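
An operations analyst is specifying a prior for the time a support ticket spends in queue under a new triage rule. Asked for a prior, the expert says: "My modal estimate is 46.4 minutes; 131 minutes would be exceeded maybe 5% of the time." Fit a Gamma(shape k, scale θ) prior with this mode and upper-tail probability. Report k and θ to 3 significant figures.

Gamma(k,θ) with k>1 has mode (k−1)θ, so θ = 46.4/(k−1).
Need P(X < 131) = 0.95 with θ tied to k this way. Start at k = 2, θ = 46.4: P(X<131) ≈ 0.773.
Too low — raise k to concentrate. Iterating converges to k ≈ 3.48.
Then θ = 46.4/(3.48−1) ≈ 18.7.

k ≈ 3.48, θ ≈ 18.7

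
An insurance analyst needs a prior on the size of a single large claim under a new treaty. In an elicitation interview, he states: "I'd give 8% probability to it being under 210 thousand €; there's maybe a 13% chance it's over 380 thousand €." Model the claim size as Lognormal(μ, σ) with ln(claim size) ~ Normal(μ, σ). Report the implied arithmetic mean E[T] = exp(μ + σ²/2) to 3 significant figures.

E[T] ≈ 300 thousand €

If T ~ Lognormal(μ,σ) then ln T ~ Normal(μ,σ), so the p-quantile of ln T is μ + z_p·σ.
ln(210) = 5.347 and ln(380) = 5.94; z_{0.08} = -1.405, z_{0.87} = 1.126.
σ = (5.94 − 5.347)/(1.126 − (-1.405)) = 0.234.
μ = 5.347 − (-1.405)·0.234 = 5.676.
E[T] = exp(μ + σ²/2) = exp(5.676 + 0.0274) = 300 thousand €.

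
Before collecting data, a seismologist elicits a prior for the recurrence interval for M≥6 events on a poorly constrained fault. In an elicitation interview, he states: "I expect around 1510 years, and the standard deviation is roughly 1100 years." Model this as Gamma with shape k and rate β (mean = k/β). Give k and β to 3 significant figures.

For Gamma(k, rate β): mean = k/β, variance = k/β², so CV = 1/√k.
CV = SD/mean = 1100/1510 = 0.7285, hence k = 1/CV² = 1.88.
Then β = k/mean = 1.88/1510 = 0.00125.

k ≈ 1.88, β ≈ 0.00125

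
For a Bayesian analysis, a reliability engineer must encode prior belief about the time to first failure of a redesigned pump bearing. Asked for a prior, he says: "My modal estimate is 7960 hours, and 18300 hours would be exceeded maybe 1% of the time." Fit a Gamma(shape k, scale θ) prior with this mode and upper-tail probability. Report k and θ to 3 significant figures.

Gamma(k,θ) with k>1 has mode (k−1)θ, so θ = 7960/(k−1).
Need P(X < 18300) = 0.99 with θ tied to k this way. Start at k = 2, θ = 7960: P(X<18300) ≈ 0.669.
Too low — raise k to concentrate. Iterating converges to k ≈ 7.89.
Then θ = 7960/(7.89−1) ≈ 1150.

k ≈ 7.89, θ ≈ 1150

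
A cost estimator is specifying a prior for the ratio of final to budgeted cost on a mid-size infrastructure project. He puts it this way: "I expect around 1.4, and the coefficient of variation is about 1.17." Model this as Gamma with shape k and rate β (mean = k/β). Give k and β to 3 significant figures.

For Gamma(k, rate β): mean = k/β, variance = k/β², so CV = 1/√k.
CV = 1.17, hence k = 1/CV² = 0.731.
Then β = k/mean = 0.731/1.4 = 0.522.

k ≈ 0.731, β ≈ 0.522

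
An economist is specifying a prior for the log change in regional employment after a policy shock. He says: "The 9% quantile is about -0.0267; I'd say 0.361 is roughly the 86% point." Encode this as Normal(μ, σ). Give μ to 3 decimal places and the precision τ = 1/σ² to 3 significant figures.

μ = 0.188, τ = 39

For Normal(μ,σ), the p-quantile is μ + z_p·σ. Here z_{0.09} = -1.341, z_{0.86} = 1.08.
So -0.0267 = μ − 1.341σ and 0.361 = μ + 1.08σ.
Subtracting: σ = (0.361 − -0.0267)/(1.08 − (-1.341)) = 0.160.
Then μ = -0.0267 − (-1.341)·0.160 = 0.188.
Precision τ = 1/σ² = 1/0.1601² = 39.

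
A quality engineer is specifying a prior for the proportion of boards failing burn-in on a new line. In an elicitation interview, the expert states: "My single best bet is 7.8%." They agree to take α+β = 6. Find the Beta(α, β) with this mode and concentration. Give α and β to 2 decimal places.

α = 1.31, β = 4.69

For α,β > 1 the Beta mode is (α−1)/(α+β−2). With α+β = 6, the mode is (α−1)/4.
Set (α−1)/4 = 0.078 → α = 1 + 0.078·4 = 1.31.
β = 6 − α = 4.69.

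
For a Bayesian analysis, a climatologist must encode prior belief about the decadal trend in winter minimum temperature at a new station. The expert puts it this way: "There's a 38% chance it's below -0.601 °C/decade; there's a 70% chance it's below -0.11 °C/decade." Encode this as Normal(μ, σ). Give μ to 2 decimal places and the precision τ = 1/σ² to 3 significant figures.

μ = -0.42, τ = 2.86

The p-quantile of Normal(μ,σ) is μ + z_p·σ, with z_{0.38} = -0.3055 and z_{0.7} = 0.5244.
Eliminate σ: μ = (z₂·x₁ − z₁·x₂)/(z₂ − z₁) = (0.5244·-0.601 − (-0.3055)·-0.11)/0.8299 = -0.42.
Then σ = (x₂ − x₁)/(z₂ − z₁) = (-0.11 − -0.601)/0.8299 = 0.59.
Precision τ = 1/σ² = 1/0.5917² = 2.86.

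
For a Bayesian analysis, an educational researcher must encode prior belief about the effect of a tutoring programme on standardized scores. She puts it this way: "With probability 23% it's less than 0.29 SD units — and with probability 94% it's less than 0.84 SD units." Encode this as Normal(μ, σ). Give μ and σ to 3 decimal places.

μ = 0.467, σ = 0.240

For Normal(μ,σ), the p-quantile is μ + z_p·σ. Here z_{0.23} = -0.7388, z_{0.94} = 1.555.
So 0.29 = μ − 0.7388σ and 0.84 = μ + 1.555σ.
Subtracting: σ = (0.84 − 0.29)/(1.555 − (-0.7388)) = 0.240.
Then μ = 0.29 − (-0.7388)·0.240 = 0.467.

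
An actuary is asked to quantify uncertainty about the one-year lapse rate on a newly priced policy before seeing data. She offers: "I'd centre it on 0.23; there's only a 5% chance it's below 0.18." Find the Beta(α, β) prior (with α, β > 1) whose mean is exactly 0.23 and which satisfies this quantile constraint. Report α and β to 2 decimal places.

α ≈ 40.89, β ≈ 136.90

With mean 0.23 fixed, write α = 0.23s, β = 0.77s where s = α+β.
Need P(θ < 0.18) = 0.05 under Beta(0.23s, 0.77s). Normal approximation: (q−m)/√(m(1−m)/s) ≈ z_{0.05} = -1.64, so s ≈ 0.23·0.77·(-1.64)²/(0.18−0.23)² = 191.7.
At s = 191.7: P(θ<0.18) ≈ 0.044. Adjusting to match 0.05 gives s ≈ 177.80.
So α = 0.23·177.80 ≈ 40.89, β = 0.77·177.80 ≈ 136.90.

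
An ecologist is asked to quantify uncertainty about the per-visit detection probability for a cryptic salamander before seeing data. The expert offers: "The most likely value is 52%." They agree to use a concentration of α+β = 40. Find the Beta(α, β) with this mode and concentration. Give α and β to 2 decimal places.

α = 20.76, β = 19.24

For α,β > 1 the Beta mode is (α−1)/(α+β−2). With α+β = 40, the mode is (α−1)/38.
Set (α−1)/38 = 0.52 → α = 1 + 0.52·38 = 20.76.
β = 40 − α = 19.24.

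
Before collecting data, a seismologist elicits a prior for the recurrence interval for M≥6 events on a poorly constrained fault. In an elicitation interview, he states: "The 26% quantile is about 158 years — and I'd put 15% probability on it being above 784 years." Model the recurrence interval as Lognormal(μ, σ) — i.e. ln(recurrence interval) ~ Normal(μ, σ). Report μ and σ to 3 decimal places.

μ ≈ 5.676, σ ≈ 0.954

If T ~ Lognormal(μ,σ) then ln T ~ Normal(μ,σ), so the p-quantile of ln T is μ + z_p·σ.
ln(158) = 5.063 and ln(784) = 6.664; z_{0.26} = -0.6433, z_{0.85} = 1.036.
σ = (6.664 − 5.063)/(1.036 − (-0.6433)) = 0.954.
μ = 5.063 − (-0.6433)·0.954 = 5.676.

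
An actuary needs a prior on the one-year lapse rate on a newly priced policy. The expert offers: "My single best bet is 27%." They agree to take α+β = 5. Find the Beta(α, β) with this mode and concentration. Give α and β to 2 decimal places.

For α,β > 1 the Beta mode is (α−1)/(α+β−2). With α+β = 5, the mode is (α−1)/3.
Set (α−1)/3 = 0.27 → α = 1 + 0.27·3 = 1.81.
β = 5 − α = 3.19.

α = 1.81, β = 3.19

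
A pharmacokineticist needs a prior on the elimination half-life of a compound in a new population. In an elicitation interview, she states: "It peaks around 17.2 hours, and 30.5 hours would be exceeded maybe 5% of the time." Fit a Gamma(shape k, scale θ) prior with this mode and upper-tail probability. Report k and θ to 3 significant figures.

k ≈ 9.5, θ ≈ 2.02

Gamma(k,θ) with k>1 has mode (k−1)θ, so θ = 17.2/(k−1).
Need P(X < 30.5) = 0.95 with θ tied to k this way. Start at k = 2, θ = 17.2: P(X<30.5) ≈ 0.529.
Too low — raise k to concentrate. Iterating converges to k ≈ 9.5.
Then θ = 17.2/(9.5−1) ≈ 2.02.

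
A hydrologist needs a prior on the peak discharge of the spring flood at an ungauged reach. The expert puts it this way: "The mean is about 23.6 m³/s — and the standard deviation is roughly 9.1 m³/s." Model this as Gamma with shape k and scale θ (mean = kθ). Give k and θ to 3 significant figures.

k ≈ 6.73, θ ≈ 3.51

For Gamma(k, scale θ): mean = kθ, variance = kθ², so CV = 1/√k.
CV = SD/mean = 9.1/23.6 = 0.3856, hence k = 1/CV² = 6.73.
Then θ = mean/k = 23.6/6.73 = 3.51.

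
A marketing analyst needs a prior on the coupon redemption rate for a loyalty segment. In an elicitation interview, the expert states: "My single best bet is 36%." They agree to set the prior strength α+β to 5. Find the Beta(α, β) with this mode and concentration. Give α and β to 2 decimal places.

For α,β > 1 the Beta mode is (α−1)/(α+β−2). With α+β = 5, the mode is (α−1)/3.
Set (α−1)/3 = 0.36 → α = 1 + 0.36·3 = 2.08.
β = 5 − α = 2.92.

α = 2.08, β = 2.92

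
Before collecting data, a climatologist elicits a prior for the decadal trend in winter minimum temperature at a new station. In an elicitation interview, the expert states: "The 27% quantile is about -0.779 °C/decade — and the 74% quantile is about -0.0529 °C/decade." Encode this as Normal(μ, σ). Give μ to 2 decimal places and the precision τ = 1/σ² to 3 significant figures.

μ = -0.42, τ = 2.99

The p-quantile of Normal(μ,σ) is μ + z_p·σ, with z_{0.27} = -0.6128 and z_{0.74} = 0.6433.
Eliminate σ: μ = (z₂·x₁ − z₁·x₂)/(z₂ − z₁) = (0.6433·-0.779 − (-0.6128)·-0.0529)/1.256 = -0.42.
Then σ = (x₂ − x₁)/(z₂ − z₁) = (-0.0529 − -0.779)/1.256 = 0.58.
Precision τ = 1/σ² = 1/0.578² = 2.99.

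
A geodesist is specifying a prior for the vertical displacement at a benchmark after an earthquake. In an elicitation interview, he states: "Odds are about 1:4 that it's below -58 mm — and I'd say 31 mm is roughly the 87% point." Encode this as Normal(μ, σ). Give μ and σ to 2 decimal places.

μ = -19.94, σ = 45.22

The p-quantile of Normal(μ,σ) is μ + z_p·σ, with z_{0.2} = -0.8416 and z_{0.87} = 1.126.
Eliminate σ: μ = (z₂·x₁ − z₁·x₂)/(z₂ − z₁) = (1.126·-58 − (-0.8416)·31)/1.968 = -19.94.
Then σ = (x₂ − x₁)/(z₂ − z₁) = (31 − -58)/1.968 = 45.22.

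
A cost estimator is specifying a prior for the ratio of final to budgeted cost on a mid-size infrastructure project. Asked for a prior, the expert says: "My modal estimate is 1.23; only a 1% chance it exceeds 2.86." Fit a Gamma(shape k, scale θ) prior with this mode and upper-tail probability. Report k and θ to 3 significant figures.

Gamma(k,θ) with k>1 has mode (k−1)θ, so θ = 1.23/(k−1).
Need P(X < 2.86) = 0.99 with θ tied to k this way. Start at k = 2, θ = 1.23: P(X<2.86) ≈ 0.675.
Too low — raise k to concentrate. Iterating converges to k ≈ 7.69.
Then θ = 1.23/(7.69−1) ≈ 0.184.

k ≈ 7.69, θ ≈ 0.184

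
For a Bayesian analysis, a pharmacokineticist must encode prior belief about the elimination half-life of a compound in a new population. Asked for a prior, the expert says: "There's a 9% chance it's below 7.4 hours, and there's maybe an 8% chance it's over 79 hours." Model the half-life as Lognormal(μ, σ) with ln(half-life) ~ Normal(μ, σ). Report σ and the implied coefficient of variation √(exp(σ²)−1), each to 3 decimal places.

σ ≈ 0.862, CV ≈ 1.051

If T ~ Lognormal(μ,σ) then ln T ~ Normal(μ,σ), so the p-quantile of ln T is μ + z_p·σ.
ln(7.4) = 2.001 and ln(79) = 4.369; z_{0.09} = -1.341, z_{0.92} = 1.405.
σ = (4.369 − 2.001)/(1.405 − (-1.341)) = 0.862.
μ = 2.001 − (-1.341)·0.862 = 3.158.
CV = √(exp(σ²)−1) = √(exp(0.7437)−1) = 1.051.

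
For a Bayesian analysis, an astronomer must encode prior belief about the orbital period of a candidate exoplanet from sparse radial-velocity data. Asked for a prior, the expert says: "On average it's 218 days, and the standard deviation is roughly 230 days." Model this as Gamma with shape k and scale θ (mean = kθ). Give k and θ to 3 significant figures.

k ≈ 0.898, θ ≈ 243

For Gamma(k, scale θ): mean = kθ, variance = kθ², so CV = 1/√k.
CV = SD/mean = 230/218 = 1.055, hence k = 1/CV² = 0.898.
Then θ = mean/k = 218/0.898 = 243.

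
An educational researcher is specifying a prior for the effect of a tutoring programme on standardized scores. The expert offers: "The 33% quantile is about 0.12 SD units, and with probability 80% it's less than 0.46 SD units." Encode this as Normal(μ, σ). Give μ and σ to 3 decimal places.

For Normal(μ,σ), the p-quantile is μ + z_p·σ. Here z_{0.33} = -0.4399, z_{0.8} = 0.8416.
So 0.12 = μ − 0.4399σ and 0.46 = μ + 0.8416σ.
Subtracting: σ = (0.46 − 0.12)/(0.8416 − (-0.4399)) = 0.265.
Then μ = 0.12 − (-0.4399)·0.265 = 0.237.

μ = 0.237, σ = 0.265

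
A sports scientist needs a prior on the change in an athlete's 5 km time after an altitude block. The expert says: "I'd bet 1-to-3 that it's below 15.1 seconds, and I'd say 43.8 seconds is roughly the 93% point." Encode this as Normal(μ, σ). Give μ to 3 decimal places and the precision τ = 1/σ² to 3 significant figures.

μ = 24.102, τ = 0.00561

The p-quantile of Normal(μ,σ) is μ + z_p·σ, with z_{0.25} = -0.6745 and z_{0.93} = 1.476.
Eliminate σ: μ = (z₂·x₁ − z₁·x₂)/(z₂ − z₁) = (1.476·15.1 − (-0.6745)·43.8)/2.15 = 24.102.
Then σ = (x₂ − x₁)/(z₂ − z₁) = (43.8 − 15.1)/2.15 = 13.347.
Precision τ = 1/σ² = 1/13.35² = 0.00561.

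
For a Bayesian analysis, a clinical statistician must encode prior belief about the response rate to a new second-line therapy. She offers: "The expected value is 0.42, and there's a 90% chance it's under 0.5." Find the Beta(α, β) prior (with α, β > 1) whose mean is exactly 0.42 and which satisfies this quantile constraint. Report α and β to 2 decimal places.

With mean 0.42 fixed, write α = 0.42s, β = 0.58s where s = α+β.
Need P(θ < 0.5) = 0.9 under Beta(0.42s, 0.58s). Normal approximation: (q−m)/√(m(1−m)/s) ≈ z_{0.9} = 1.28, so s ≈ 0.42·0.58·(1.28)²/(0.5−0.42)² = 62.5.
At s = 62.5: P(θ<0.5) ≈ 0.899. Adjusting to match 0.9 gives s ≈ 63.03.
So α = 0.42·63.03 ≈ 26.47, β = 0.58·63.03 ≈ 36.56.

α ≈ 26.47, β ≈ 36.56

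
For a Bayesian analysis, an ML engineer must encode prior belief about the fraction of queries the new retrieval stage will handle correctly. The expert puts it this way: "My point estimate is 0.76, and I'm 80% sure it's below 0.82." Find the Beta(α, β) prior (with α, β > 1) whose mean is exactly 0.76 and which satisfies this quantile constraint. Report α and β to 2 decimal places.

With mean 0.76 fixed, write α = 0.76s, β = 0.24s where s = α+β.
Need P(θ < 0.82) = 0.8 under Beta(0.76s, 0.24s). Normal approximation: (q−m)/√(m(1−m)/s) ≈ z_{0.8} = 0.842, so s ≈ 0.76·0.24·(0.842)²/(0.82−0.76)² = 35.9.
At s = 35.9: P(θ<0.82) ≈ 0.795. Adjusting to match 0.8 gives s ≈ 37.11.
So α = 0.76·37.11 ≈ 28.20, β = 0.24·37.11 ≈ 8.91.

α ≈ 28.20, β ≈ 8.91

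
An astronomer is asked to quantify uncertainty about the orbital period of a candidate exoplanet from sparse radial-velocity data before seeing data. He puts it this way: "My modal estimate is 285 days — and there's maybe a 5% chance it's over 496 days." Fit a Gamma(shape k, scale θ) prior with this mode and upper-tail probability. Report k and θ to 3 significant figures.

k ≈ 10.1, θ ≈ 31.4

Gamma(k,θ) with k>1 has mode (k−1)θ, so θ = 285/(k−1).
Need P(X < 496) = 0.95 with θ tied to k this way. Start at k = 2, θ = 285: P(X<496) ≈ 0.519.
Too low — raise k to concentrate. Iterating converges to k ≈ 10.1.
Then θ = 285/(10.1−1) ≈ 31.4.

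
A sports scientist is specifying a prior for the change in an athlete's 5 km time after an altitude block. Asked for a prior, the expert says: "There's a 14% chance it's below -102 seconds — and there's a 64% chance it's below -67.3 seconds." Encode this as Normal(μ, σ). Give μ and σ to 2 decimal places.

For Normal(μ,σ), the p-quantile is μ + z_p·σ. Here z_{0.14} = -1.08, z_{0.64} = 0.3585.
So -102 = μ − 1.08σ and -67.3 = μ + 0.3585σ.
Subtracting: σ = (-67.3 − -102)/(0.3585 − (-1.08)) = 24.12.
Then μ = -102 − (-1.08)·24.12 = -75.95.

μ = -75.95, σ = 24.12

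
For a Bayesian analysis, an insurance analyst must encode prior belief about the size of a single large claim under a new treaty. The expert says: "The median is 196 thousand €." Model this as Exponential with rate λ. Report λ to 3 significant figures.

λ ≈ 0.00354

Exponential median = ln 2 / λ, so λ = ln 2 / 196.0 = 0.00354.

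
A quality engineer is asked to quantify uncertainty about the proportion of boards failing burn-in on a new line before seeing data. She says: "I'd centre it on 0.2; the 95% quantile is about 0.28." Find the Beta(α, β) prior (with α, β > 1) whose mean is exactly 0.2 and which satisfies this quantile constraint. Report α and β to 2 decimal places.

α ≈ 14.94, β ≈ 59.77

With mean 0.2 fixed, write α = 0.2s, β = 0.8s where s = α+β.
Need P(θ < 0.28) = 0.95 under Beta(0.2s, 0.8s). Normal approximation: (q−m)/√(m(1−m)/s) ≈ z_{0.95} = 1.64, so s ≈ 0.2·0.8·(1.64)²/(0.28−0.2)² = 67.6.
At s = 67.6: P(θ<0.28) ≈ 0.942. Adjusting to match 0.95 gives s ≈ 74.72.
So α = 0.2·74.72 ≈ 14.94, β = 0.8·74.72 ≈ 59.77.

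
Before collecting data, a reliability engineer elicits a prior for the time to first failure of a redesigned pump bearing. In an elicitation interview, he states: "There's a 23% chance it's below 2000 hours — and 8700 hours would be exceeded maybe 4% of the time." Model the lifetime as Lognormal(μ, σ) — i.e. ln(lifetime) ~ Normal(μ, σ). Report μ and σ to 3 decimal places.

If T ~ Lognormal(μ,σ) then ln T ~ Normal(μ,σ), so the p-quantile of ln T is μ + z_p·σ.
ln(2000) = 7.601 and ln(8700) = 9.071; z_{0.23} = -0.7388, z_{0.96} = 1.751.
σ = (9.071 − 7.601)/(1.751 − (-0.7388)) = 0.591.
μ = 7.601 − (-0.7388)·0.591 = 8.037.

μ ≈ 8.037, σ ≈ 0.591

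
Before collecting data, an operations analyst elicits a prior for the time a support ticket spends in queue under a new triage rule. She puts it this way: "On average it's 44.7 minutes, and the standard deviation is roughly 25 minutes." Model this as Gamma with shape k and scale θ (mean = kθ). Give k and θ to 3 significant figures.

For Gamma(k, scale θ): mean = kθ, variance = kθ², so CV = 1/√k.
CV = SD/mean = 25/44.7 = 0.5593, hence k = 1/CV² = 3.2.
Then θ = mean/k = 44.7/3.2 = 14.

k ≈ 3.2, θ ≈ 14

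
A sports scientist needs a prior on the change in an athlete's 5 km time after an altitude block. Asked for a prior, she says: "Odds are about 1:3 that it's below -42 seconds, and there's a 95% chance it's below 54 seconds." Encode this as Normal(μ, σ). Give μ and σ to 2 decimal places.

μ = -14.08, σ = 41.39

The p-quantile of Normal(μ,σ) is μ + z_p·σ, with z_{0.25} = -0.6745 and z_{0.95} = 1.645.
Eliminate σ: μ = (z₂·x₁ − z₁·x₂)/(z₂ − z₁) = (1.645·-42 − (-0.6745)·54)/2.319 = -14.08.
Then σ = (x₂ − x₁)/(z₂ − z₁) = (54 − -42)/2.319 = 41.39.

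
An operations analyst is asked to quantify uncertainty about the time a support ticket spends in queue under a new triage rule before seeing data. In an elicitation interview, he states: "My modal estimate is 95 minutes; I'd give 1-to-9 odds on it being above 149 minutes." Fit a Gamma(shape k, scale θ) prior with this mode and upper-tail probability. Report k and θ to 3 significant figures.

Gamma(k,θ) with k>1 has mode (k−1)θ, so θ = 95/(k−1).
Need P(X < 149) = 0.9 with θ tied to k this way. Start at k = 2, θ = 95: P(X<149) ≈ 0.465.
Too low — raise k to concentrate. Iterating converges to k ≈ 10.2.
Then θ = 95/(10.2−1) ≈ 10.3.

k ≈ 10.2, θ ≈ 10.3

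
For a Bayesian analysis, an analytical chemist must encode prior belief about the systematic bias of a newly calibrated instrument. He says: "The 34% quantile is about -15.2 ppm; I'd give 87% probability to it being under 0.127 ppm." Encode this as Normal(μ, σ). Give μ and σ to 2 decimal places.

The p-quantile of Normal(μ,σ) is μ + z_p·σ, with z_{0.34} = -0.4125 and z_{0.87} = 1.126.
Eliminate σ: μ = (z₂·x₁ − z₁·x₂)/(z₂ − z₁) = (1.126·-15.2 − (-0.4125)·0.127)/1.539 = -11.09.
Then σ = (x₂ − x₁)/(z₂ − z₁) = (0.127 − -15.2)/1.539 = 9.96.

μ = -11.09, σ = 9.96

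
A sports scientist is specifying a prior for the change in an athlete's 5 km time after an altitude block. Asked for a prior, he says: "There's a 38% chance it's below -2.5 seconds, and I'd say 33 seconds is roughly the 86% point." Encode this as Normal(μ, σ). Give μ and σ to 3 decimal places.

μ = 5.325, σ = 25.617

For Normal(μ,σ), the p-quantile is μ + z_p·σ. Here z_{0.38} = -0.3055, z_{0.86} = 1.08.
So -2.5 = μ − 0.3055σ and 33 = μ + 1.08σ.
Subtracting: σ = (33 − -2.5)/(1.08 − (-0.3055)) = 25.617.
Then μ = -2.5 − (-0.3055)·25.617 = 5.325.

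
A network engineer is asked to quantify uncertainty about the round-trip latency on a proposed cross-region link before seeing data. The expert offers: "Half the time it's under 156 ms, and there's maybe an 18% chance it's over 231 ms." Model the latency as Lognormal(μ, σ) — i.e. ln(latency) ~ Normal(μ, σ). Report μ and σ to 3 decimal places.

μ ≈ 5.050, σ ≈ 0.429

If T ~ Lognormal(μ,σ) then ln T ~ Normal(μ,σ), so the p-quantile of ln T is μ + z_p·σ.
ln(156) = 5.05 and ln(231) = 5.442; z_{0.5} = 0, z_{0.82} = 0.9154.
σ = (5.442 − 5.05)/(0.9154 − (0)) = 0.429.
μ = 5.05 − (0)·0.429 = 5.050.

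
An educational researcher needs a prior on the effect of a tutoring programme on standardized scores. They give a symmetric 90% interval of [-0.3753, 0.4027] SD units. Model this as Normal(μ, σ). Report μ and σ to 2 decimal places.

A symmetric 90% interval runs μ ± z·σ with z = 1.645.
Half-width = 0.389, so σ = 0.389/1.645 = 0.24.
μ is the interval midpoint, 0.01.

μ = 0.01, σ = 0.24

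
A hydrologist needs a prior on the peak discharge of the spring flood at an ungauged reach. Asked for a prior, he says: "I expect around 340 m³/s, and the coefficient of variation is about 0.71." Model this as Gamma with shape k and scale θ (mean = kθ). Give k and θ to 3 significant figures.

For Gamma(k, scale θ): mean = kθ, variance = kθ², so CV = 1/√k.
CV = 0.71, hence k = 1/CV² = 1.98.
Then θ = mean/k = 340/1.98 = 171.

k ≈ 1.98, θ ≈ 171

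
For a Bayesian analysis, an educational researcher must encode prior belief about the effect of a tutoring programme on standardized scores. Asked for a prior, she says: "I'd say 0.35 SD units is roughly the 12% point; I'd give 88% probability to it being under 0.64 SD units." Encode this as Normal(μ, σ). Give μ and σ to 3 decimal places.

μ = 0.495, σ = 0.123

For Normal(μ,σ), the p-quantile is μ + z_p·σ. Here z_{0.12} = -1.175, z_{0.88} = 1.175.
So 0.35 = μ − 1.175σ and 0.64 = μ + 1.175σ.
Subtracting: σ = (0.64 − 0.35)/(1.175 − (-1.175)) = 0.123.
Then μ = 0.35 − (-1.175)·0.123 = 0.495.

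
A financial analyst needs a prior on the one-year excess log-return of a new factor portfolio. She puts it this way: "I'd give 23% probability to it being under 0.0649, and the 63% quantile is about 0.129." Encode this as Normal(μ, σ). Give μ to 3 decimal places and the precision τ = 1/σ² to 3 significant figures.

μ = 0.109, τ = 279

For Normal(μ,σ), the p-quantile is μ + z_p·σ. Here z_{0.23} = -0.7388, z_{0.63} = 0.3319.
So 0.0649 = μ − 0.7388σ and 0.129 = μ + 0.3319σ.
Subtracting: σ = (0.129 − 0.0649)/(0.3319 − (-0.7388)) = 0.060.
Then μ = 0.0649 − (-0.7388)·0.060 = 0.109.
Precision τ = 1/σ² = 1/0.05987² = 279.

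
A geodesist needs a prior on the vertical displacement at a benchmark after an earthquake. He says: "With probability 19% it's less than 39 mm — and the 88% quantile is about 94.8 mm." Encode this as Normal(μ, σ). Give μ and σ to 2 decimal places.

μ = 62.86, σ = 27.18

For Normal(μ,σ), the p-quantile is μ + z_p·σ. Here z_{0.19} = -0.8779, z_{0.88} = 1.175.
So 39 = μ − 0.8779σ and 94.8 = μ + 1.175σ.
Subtracting: σ = (94.8 − 39)/(1.175 − (-0.8779)) = 27.18.
Then μ = 39 − (-0.8779)·27.18 = 62.86.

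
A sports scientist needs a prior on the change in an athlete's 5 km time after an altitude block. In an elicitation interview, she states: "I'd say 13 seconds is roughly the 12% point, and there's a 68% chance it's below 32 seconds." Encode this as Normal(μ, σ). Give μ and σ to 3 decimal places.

μ = 26.590, σ = 11.566

For Normal(μ,σ), the p-quantile is μ + z_p·σ. Here z_{0.12} = -1.175, z_{0.68} = 0.4677.
So 13 = μ − 1.175σ and 32 = μ + 0.4677σ.
Subtracting: σ = (32 − 13)/(0.4677 − (-1.175)) = 11.566.
Then μ = 13 − (-1.175)·11.566 = 26.590.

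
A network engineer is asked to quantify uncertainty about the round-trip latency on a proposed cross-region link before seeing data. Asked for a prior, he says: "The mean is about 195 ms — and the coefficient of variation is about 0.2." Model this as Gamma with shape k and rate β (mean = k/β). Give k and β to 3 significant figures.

For Gamma(k, rate β): mean = k/β, variance = k/β², so CV = 1/√k.
CV = 0.2, hence k = 1/CV² = 25.
Then β = k/mean = 25/195 = 0.128.

k ≈ 25, β ≈ 0.128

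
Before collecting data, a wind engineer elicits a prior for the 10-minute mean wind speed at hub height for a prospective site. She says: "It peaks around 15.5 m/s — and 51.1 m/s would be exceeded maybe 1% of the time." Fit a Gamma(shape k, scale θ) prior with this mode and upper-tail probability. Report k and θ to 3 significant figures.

k ≈ 4.09, θ ≈ 5.02

Gamma(k,θ) with k>1 has mode (k−1)θ, so θ = 15.5/(k−1).
Need P(X < 51.1) = 0.99 with θ tied to k this way. Start at k = 2, θ = 15.5: P(X<51.1) ≈ 0.841.
Too low — raise k to concentrate. Iterating converges to k ≈ 4.09.
Then θ = 15.5/(4.09−1) ≈ 5.02.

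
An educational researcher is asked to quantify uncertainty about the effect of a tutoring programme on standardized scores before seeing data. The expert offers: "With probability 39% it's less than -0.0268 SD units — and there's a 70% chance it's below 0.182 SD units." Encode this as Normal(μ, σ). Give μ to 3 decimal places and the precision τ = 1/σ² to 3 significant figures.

The p-quantile of Normal(μ,σ) is μ + z_p·σ, with z_{0.39} = -0.2793 and z_{0.7} = 0.5244.
Eliminate σ: μ = (z₂·x₁ − z₁·x₂)/(z₂ − z₁) = (0.5244·-0.0268 − (-0.2793)·0.182)/0.8037 = 0.046.
Then σ = (x₂ − x₁)/(z₂ − z₁) = (0.182 − -0.0268)/0.8037 = 0.260.
Precision τ = 1/σ² = 1/0.2598² = 14.8.

μ = 0.046, τ = 14.8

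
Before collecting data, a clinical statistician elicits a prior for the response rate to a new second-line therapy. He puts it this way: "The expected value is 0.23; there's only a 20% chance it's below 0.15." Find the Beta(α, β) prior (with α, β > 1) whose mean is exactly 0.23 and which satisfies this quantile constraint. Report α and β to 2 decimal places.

α ≈ 4.68, β ≈ 15.67

With mean 0.23 fixed, write α = 0.23s, β = 0.77s where s = α+β.
Need P(θ < 0.15) = 0.2 under Beta(0.23s, 0.77s). Normal approximation: (q−m)/√(m(1−m)/s) ≈ z_{0.2} = -0.842, so s ≈ 0.23·0.77·(-0.842)²/(0.15−0.23)² = 19.6.
At s = 19.6: P(θ<0.15) ≈ 0.206. Adjusting to match 0.2 gives s ≈ 20.35.
So α = 0.23·20.35 ≈ 4.68, β = 0.77·20.35 ≈ 15.67.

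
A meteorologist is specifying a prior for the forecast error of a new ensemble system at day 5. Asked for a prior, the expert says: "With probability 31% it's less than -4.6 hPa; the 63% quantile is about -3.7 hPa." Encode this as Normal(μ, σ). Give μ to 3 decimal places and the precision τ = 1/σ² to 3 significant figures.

μ = -4.061, τ = 0.846

The p-quantile of Normal(μ,σ) is μ + z_p·σ, with z_{0.31} = -0.4959 and z_{0.63} = 0.3319.
Eliminate σ: μ = (z₂·x₁ − z₁·x₂)/(z₂ − z₁) = (0.3319·-4.6 − (-0.4959)·-3.7)/0.8277 = -4.061.
Then σ = (x₂ − x₁)/(z₂ − z₁) = (-3.7 − -4.6)/0.8277 = 1.087.
Precision τ = 1/σ² = 1/1.087² = 0.846.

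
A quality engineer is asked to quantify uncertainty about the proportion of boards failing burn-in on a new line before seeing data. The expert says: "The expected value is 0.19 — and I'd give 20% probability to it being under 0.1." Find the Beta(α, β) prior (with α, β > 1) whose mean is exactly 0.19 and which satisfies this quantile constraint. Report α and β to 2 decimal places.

α ≈ 2.63, β ≈ 11.21

With mean 0.19 fixed, write α = 0.19s, β = 0.81s where s = α+β.
Need P(θ < 0.1) = 0.2 under Beta(0.19s, 0.81s). Normal approximation: (q−m)/√(m(1−m)/s) ≈ z_{0.2} = -0.842, so s ≈ 0.19·0.81·(-0.842)²/(0.1−0.19)² = 13.5.
At s = 13.5: P(θ<0.1) ≈ 0.205. Adjusting to match 0.2 gives s ≈ 13.84.
So α = 0.19·13.84 ≈ 2.63, β = 0.81·13.84 ≈ 11.21.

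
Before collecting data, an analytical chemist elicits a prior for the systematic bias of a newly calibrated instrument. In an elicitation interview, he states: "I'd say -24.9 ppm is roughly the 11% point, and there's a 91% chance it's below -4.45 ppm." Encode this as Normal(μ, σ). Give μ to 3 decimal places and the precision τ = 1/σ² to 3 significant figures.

μ = -15.130, τ = 0.0158

For Normal(μ,σ), the p-quantile is μ + z_p·σ. Here z_{0.11} = -1.227, z_{0.91} = 1.341.
So -24.9 = μ − 1.227σ and -4.45 = μ + 1.341σ.
Subtracting: σ = (-4.45 − -24.9)/(1.341 − (-1.227)) = 7.966.
Then μ = -24.9 − (-1.227)·7.966 = -15.130.
Precision τ = 1/σ² = 1/7.966² = 0.0158.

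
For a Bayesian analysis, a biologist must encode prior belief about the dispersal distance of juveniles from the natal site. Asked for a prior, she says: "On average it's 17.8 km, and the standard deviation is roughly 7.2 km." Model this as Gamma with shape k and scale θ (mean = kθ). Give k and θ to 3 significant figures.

k ≈ 6.11, θ ≈ 2.91

For Gamma(k, scale θ): mean = kθ, variance = kθ², so CV = 1/√k.
CV = SD/mean = 7.2/17.8 = 0.4045, hence k = 1/CV² = 6.11.
Then θ = mean/k = 17.8/6.11 = 2.91.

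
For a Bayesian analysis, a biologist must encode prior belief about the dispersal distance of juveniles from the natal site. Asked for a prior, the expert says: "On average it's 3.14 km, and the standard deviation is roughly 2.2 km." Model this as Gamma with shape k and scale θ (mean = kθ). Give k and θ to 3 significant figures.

k ≈ 2.04, θ ≈ 1.54

For Gamma(k, scale θ): mean = kθ, variance = kθ², so CV = 1/√k.
CV = SD/mean = 2.2/3.14 = 0.7006, hence k = 1/CV² = 2.04.
Then θ = mean/k = 3.14/2.04 = 1.54.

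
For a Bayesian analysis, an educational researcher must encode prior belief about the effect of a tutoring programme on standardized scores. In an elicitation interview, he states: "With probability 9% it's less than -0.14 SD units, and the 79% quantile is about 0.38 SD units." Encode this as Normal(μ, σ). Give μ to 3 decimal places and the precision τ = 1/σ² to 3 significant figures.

μ = 0.185, τ = 17.1

The p-quantile of Normal(μ,σ) is μ + z_p·σ, with z_{0.09} = -1.341 and z_{0.79} = 0.8064.
Eliminate σ: μ = (z₂·x₁ − z₁·x₂)/(z₂ − z₁) = (0.8064·-0.14 − (-1.341)·0.38)/2.147 = 0.185.
Then σ = (x₂ − x₁)/(z₂ − z₁) = (0.38 − -0.14)/2.147 = 0.242.
Precision τ = 1/σ² = 1/0.2422² = 17.1.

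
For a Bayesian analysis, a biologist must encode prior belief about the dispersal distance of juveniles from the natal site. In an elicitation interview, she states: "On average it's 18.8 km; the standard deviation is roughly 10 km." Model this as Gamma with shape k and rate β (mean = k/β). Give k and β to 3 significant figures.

k ≈ 3.53, β ≈ 0.188

For Gamma(k, rate β): mean = k/β, variance = k/β², so CV = 1/√k.
CV = SD/mean = 10/18.8 = 0.5319, hence k = 1/CV² = 3.53.
Then β = k/mean = 3.53/18.8 = 0.188.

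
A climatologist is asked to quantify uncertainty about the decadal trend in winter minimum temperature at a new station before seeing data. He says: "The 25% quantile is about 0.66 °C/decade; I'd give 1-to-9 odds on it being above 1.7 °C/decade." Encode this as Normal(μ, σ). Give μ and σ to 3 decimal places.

The p-quantile of Normal(μ,σ) is μ + z_p·σ, with z_{0.25} = -0.6745 and z_{0.9} = 1.282.
Eliminate σ: μ = (z₂·x₁ − z₁·x₂)/(z₂ − z₁) = (1.282·0.66 − (-0.6745)·1.7)/1.956 = 1.019.
Then σ = (x₂ − x₁)/(z₂ − z₁) = (1.7 − 0.66)/1.956 = 0.532.

μ = 1.019, σ = 0.532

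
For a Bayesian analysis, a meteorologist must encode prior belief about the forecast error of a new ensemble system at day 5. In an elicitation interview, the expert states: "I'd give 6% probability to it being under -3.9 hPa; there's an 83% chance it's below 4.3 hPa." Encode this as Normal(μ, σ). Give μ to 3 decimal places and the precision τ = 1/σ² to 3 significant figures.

μ = 1.181, τ = 0.0936

For Normal(μ,σ), the p-quantile is μ + z_p·σ. Here z_{0.06} = -1.555, z_{0.83} = 0.9542.
So -3.9 = μ − 1.555σ and 4.3 = μ + 0.9542σ.
Subtracting: σ = (4.3 − -3.9)/(0.9542 − (-1.555)) = 3.268.
Then μ = -3.9 − (-1.555)·3.268 = 1.181.
Precision τ = 1/σ² = 1/3.268² = 0.0936.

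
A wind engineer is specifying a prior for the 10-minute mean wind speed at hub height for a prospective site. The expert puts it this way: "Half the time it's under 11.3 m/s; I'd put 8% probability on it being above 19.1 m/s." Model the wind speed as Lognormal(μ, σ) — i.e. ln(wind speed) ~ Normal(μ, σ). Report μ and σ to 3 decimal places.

μ ≈ 2.425, σ ≈ 0.374

If T ~ Lognormal(μ,σ) then ln T ~ Normal(μ,σ), so the p-quantile of ln T is μ + z_p·σ.
ln(11.3) = 2.425 and ln(19.1) = 2.95; z_{0.5} = 0, z_{0.92} = 1.405.
σ = (2.95 − 2.425)/(1.405 − (0)) = 0.374.
μ = 2.425 − (0)·0.374 = 2.425.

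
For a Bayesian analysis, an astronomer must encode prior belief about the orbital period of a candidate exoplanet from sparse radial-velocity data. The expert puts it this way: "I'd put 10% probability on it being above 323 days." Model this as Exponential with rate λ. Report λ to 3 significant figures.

P(T > 323.0) = e^(−λ·323.0) = 0.1, so λ = −ln(0.1)/323.0 = 0.00713.

λ ≈ 0.00713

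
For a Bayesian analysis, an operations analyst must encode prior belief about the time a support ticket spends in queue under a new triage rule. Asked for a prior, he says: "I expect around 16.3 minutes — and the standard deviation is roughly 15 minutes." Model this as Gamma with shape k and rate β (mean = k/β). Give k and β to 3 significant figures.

For Gamma(k, rate β): mean = k/β, variance = k/β², so CV = 1/√k.
CV = SD/mean = 15/16.3 = 0.9202, hence k = 1/CV² = 1.18.
Then β = k/mean = 1.18/16.3 = 0.0724.

k ≈ 1.18, β ≈ 0.0724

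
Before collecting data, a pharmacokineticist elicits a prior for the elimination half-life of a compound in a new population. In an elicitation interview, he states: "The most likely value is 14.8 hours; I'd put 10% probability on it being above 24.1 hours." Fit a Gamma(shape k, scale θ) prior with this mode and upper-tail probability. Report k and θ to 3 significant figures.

Gamma(k,θ) with k>1 has mode (k−1)θ, so θ = 14.8/(k−1).
Need P(X < 24.1) = 0.9 with θ tied to k this way. Start at k = 2, θ = 14.8: P(X<24.1) ≈ 0.484.
Too low — raise k to concentrate. Iterating converges to k ≈ 8.92.
Then θ = 14.8/(8.92−1) ≈ 1.87.

k ≈ 8.92, θ ≈ 1.87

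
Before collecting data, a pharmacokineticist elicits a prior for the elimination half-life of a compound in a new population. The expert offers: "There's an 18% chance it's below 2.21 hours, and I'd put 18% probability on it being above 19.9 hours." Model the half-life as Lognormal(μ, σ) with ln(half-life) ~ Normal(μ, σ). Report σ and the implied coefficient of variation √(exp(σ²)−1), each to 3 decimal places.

If T ~ Lognormal(μ,σ) then ln T ~ Normal(μ,σ), so the p-quantile of ln T is μ + z_p·σ.
ln(2.21) = 0.793 and ln(19.9) = 2.991; z_{0.18} = -0.9154, z_{0.82} = 0.9154.
σ = (2.991 − 0.793)/(0.9154 − (-0.9154)) = 1.200.
μ = 0.793 − (-0.9154)·1.200 = 1.892.
CV = √(exp(σ²)−1) = √(exp(1.4411)−1) = 1.796.

σ ≈ 1.200, CV ≈ 1.796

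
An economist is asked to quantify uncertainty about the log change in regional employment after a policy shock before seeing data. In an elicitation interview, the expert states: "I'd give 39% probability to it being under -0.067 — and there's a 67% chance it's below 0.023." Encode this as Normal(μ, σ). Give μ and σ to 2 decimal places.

The p-quantile of Normal(μ,σ) is μ + z_p·σ, with z_{0.39} = -0.2793 and z_{0.67} = 0.4399.
Eliminate σ: μ = (z₂·x₁ − z₁·x₂)/(z₂ − z₁) = (0.4399·-0.067 − (-0.2793)·0.023)/0.7192 = -0.03.
Then σ = (x₂ − x₁)/(z₂ − z₁) = (0.023 − -0.067)/0.7192 = 0.13.

μ = -0.03, σ = 0.13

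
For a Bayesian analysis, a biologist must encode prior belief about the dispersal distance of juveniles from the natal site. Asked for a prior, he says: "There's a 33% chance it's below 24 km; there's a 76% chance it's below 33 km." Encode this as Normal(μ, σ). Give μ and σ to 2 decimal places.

μ = 27.45, σ = 7.85

For Normal(μ,σ), the p-quantile is μ + z_p·σ. Here z_{0.33} = -0.4399, z_{0.76} = 0.7063.
So 24 = μ − 0.4399σ and 33 = μ + 0.7063σ.
Subtracting: σ = (33 − 24)/(0.7063 − (-0.4399)) = 7.85.
Then μ = 24 − (-0.4399)·7.85 = 27.45.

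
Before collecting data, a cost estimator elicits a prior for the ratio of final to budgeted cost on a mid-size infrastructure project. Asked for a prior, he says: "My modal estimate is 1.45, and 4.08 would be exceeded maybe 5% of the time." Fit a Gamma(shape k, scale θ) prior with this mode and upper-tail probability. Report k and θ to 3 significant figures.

Gamma(k,θ) with k>1 has mode (k−1)θ, so θ = 1.45/(k−1).
Need P(X < 4.08) = 0.95 with θ tied to k this way. Start at k = 2, θ = 1.45: P(X<4.08) ≈ 0.771.
Too low — raise k to concentrate. Iterating converges to k ≈ 3.5.
Then θ = 1.45/(3.5−1) ≈ 0.58.

k ≈ 3.5, θ ≈ 0.58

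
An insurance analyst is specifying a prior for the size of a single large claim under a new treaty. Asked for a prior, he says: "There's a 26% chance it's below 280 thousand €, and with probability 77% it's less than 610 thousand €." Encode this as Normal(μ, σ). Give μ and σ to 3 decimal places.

μ = 433.599, σ = 238.751

The p-quantile of Normal(μ,σ) is μ + z_p·σ, with z_{0.26} = -0.6433 and z_{0.77} = 0.7388.
Eliminate σ: μ = (z₂·x₁ − z₁·x₂)/(z₂ − z₁) = (0.7388·280 − (-0.6433)·610)/1.382 = 433.599.
Then σ = (x₂ − x₁)/(z₂ − z₁) = (610 − 280)/1.382 = 238.751.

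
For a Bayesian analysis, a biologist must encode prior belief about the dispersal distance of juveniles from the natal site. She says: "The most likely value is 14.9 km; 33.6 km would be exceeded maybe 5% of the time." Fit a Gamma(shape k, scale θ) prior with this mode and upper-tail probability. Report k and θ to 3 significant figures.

k ≈ 5.15, θ ≈ 3.59

Gamma(k,θ) with k>1 has mode (k−1)θ, so θ = 14.9/(k−1).
Need P(X < 33.6) = 0.95 with θ tied to k this way. Start at k = 2, θ = 14.9: P(X<33.6) ≈ 0.659.
Too low — raise k to concentrate. Iterating converges to k ≈ 5.15.
Then θ = 14.9/(5.15−1) ≈ 3.59.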